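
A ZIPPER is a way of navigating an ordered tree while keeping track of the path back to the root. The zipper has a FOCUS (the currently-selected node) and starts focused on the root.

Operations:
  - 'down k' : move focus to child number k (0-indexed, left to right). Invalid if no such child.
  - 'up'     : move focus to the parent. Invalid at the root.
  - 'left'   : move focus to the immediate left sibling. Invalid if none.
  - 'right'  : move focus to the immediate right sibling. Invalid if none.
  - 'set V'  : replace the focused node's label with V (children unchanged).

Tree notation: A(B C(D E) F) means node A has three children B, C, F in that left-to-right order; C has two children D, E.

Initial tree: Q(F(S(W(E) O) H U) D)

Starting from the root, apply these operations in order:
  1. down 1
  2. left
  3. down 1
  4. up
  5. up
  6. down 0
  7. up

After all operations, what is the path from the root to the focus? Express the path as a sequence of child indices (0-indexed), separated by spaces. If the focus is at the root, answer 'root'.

Answer: root

Derivation:
Step 1 (down 1): focus=D path=1 depth=1 children=[] left=['F'] right=[] parent=Q
Step 2 (left): focus=F path=0 depth=1 children=['S', 'H', 'U'] left=[] right=['D'] parent=Q
Step 3 (down 1): focus=H path=0/1 depth=2 children=[] left=['S'] right=['U'] parent=F
Step 4 (up): focus=F path=0 depth=1 children=['S', 'H', 'U'] left=[] right=['D'] parent=Q
Step 5 (up): focus=Q path=root depth=0 children=['F', 'D'] (at root)
Step 6 (down 0): focus=F path=0 depth=1 children=['S', 'H', 'U'] left=[] right=['D'] parent=Q
Step 7 (up): focus=Q path=root depth=0 children=['F', 'D'] (at root)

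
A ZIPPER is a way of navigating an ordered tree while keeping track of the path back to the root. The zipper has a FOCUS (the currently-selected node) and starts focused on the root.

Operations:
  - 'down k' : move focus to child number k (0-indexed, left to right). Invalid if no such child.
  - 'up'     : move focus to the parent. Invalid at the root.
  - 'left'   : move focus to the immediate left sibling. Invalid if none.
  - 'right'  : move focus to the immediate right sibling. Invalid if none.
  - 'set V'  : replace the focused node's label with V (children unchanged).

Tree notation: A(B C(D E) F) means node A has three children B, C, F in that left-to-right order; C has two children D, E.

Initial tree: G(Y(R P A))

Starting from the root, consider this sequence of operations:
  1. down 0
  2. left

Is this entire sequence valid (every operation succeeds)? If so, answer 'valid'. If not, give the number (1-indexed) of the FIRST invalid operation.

Answer: 2

Derivation:
Step 1 (down 0): focus=Y path=0 depth=1 children=['R', 'P', 'A'] left=[] right=[] parent=G
Step 2 (left): INVALID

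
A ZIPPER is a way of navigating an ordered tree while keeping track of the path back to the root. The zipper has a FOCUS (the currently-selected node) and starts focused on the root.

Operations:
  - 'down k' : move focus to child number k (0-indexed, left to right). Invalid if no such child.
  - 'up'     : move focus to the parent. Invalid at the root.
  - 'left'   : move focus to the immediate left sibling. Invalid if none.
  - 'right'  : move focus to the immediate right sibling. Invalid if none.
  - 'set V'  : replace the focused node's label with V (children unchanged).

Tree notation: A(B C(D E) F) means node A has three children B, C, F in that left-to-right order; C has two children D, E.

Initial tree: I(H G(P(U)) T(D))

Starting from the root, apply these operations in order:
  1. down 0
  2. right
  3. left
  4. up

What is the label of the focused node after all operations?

Answer: I

Derivation:
Step 1 (down 0): focus=H path=0 depth=1 children=[] left=[] right=['G', 'T'] parent=I
Step 2 (right): focus=G path=1 depth=1 children=['P'] left=['H'] right=['T'] parent=I
Step 3 (left): focus=H path=0 depth=1 children=[] left=[] right=['G', 'T'] parent=I
Step 4 (up): focus=I path=root depth=0 children=['H', 'G', 'T'] (at root)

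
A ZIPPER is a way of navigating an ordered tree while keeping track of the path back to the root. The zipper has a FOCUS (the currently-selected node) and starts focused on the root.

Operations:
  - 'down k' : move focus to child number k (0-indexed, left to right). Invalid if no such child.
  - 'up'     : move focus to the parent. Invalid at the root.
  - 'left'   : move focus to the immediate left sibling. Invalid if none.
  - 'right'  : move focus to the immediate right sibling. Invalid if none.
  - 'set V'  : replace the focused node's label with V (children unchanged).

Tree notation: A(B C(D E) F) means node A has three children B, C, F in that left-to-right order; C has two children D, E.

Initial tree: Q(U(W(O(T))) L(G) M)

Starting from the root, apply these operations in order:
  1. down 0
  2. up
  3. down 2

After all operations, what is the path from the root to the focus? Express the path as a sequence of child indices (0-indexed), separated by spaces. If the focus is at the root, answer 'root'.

Step 1 (down 0): focus=U path=0 depth=1 children=['W'] left=[] right=['L', 'M'] parent=Q
Step 2 (up): focus=Q path=root depth=0 children=['U', 'L', 'M'] (at root)
Step 3 (down 2): focus=M path=2 depth=1 children=[] left=['U', 'L'] right=[] parent=Q

Answer: 2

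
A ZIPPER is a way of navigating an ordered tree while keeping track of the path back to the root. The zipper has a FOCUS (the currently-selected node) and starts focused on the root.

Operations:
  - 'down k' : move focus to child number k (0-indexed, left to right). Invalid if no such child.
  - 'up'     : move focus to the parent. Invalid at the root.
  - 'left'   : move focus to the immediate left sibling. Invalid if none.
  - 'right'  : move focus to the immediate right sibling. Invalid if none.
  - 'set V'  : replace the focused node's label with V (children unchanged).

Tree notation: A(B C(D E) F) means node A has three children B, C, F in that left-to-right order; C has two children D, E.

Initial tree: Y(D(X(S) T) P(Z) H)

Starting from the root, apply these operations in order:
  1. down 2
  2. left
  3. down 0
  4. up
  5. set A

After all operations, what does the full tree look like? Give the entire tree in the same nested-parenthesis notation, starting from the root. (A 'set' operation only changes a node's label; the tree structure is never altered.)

Answer: Y(D(X(S) T) A(Z) H)

Derivation:
Step 1 (down 2): focus=H path=2 depth=1 children=[] left=['D', 'P'] right=[] parent=Y
Step 2 (left): focus=P path=1 depth=1 children=['Z'] left=['D'] right=['H'] parent=Y
Step 3 (down 0): focus=Z path=1/0 depth=2 children=[] left=[] right=[] parent=P
Step 4 (up): focus=P path=1 depth=1 children=['Z'] left=['D'] right=['H'] parent=Y
Step 5 (set A): focus=A path=1 depth=1 children=['Z'] left=['D'] right=['H'] parent=Y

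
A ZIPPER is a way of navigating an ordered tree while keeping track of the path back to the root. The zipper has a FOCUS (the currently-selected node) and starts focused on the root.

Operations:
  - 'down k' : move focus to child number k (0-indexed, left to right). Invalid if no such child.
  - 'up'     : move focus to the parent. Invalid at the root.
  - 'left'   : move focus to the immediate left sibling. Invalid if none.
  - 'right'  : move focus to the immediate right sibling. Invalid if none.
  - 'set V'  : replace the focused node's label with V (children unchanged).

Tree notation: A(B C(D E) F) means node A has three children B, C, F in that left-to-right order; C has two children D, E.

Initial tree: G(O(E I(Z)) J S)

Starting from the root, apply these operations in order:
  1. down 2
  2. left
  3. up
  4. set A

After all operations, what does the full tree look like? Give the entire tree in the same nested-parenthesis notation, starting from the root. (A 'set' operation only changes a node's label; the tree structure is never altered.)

Answer: A(O(E I(Z)) J S)

Derivation:
Step 1 (down 2): focus=S path=2 depth=1 children=[] left=['O', 'J'] right=[] parent=G
Step 2 (left): focus=J path=1 depth=1 children=[] left=['O'] right=['S'] parent=G
Step 3 (up): focus=G path=root depth=0 children=['O', 'J', 'S'] (at root)
Step 4 (set A): focus=A path=root depth=0 children=['O', 'J', 'S'] (at root)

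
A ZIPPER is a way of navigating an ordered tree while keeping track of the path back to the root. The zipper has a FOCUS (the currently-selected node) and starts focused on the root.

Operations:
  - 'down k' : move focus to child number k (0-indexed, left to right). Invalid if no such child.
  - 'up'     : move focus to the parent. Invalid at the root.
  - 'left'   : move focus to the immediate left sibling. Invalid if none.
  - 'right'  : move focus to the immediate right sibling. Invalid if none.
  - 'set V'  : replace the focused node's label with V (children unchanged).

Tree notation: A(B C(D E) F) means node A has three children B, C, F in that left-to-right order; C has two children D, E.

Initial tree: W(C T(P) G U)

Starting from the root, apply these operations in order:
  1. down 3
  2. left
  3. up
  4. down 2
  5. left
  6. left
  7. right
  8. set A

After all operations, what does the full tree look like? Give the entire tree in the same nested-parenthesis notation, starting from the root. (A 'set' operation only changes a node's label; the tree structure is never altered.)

Step 1 (down 3): focus=U path=3 depth=1 children=[] left=['C', 'T', 'G'] right=[] parent=W
Step 2 (left): focus=G path=2 depth=1 children=[] left=['C', 'T'] right=['U'] parent=W
Step 3 (up): focus=W path=root depth=0 children=['C', 'T', 'G', 'U'] (at root)
Step 4 (down 2): focus=G path=2 depth=1 children=[] left=['C', 'T'] right=['U'] parent=W
Step 5 (left): focus=T path=1 depth=1 children=['P'] left=['C'] right=['G', 'U'] parent=W
Step 6 (left): focus=C path=0 depth=1 children=[] left=[] right=['T', 'G', 'U'] parent=W
Step 7 (right): focus=T path=1 depth=1 children=['P'] left=['C'] right=['G', 'U'] parent=W
Step 8 (set A): focus=A path=1 depth=1 children=['P'] left=['C'] right=['G', 'U'] parent=W

Answer: W(C A(P) G U)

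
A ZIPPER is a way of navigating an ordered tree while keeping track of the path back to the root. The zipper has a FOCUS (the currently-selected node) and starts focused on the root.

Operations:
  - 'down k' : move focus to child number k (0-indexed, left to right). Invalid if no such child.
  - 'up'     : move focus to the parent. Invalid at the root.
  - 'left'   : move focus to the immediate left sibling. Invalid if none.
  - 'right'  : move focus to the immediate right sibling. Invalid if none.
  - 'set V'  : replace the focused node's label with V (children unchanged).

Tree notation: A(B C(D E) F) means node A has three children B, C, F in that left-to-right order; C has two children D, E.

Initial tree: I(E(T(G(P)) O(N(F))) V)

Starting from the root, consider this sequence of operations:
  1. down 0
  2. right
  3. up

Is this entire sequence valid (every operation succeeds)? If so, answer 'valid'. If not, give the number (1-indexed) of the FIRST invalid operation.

Step 1 (down 0): focus=E path=0 depth=1 children=['T', 'O'] left=[] right=['V'] parent=I
Step 2 (right): focus=V path=1 depth=1 children=[] left=['E'] right=[] parent=I
Step 3 (up): focus=I path=root depth=0 children=['E', 'V'] (at root)

Answer: valid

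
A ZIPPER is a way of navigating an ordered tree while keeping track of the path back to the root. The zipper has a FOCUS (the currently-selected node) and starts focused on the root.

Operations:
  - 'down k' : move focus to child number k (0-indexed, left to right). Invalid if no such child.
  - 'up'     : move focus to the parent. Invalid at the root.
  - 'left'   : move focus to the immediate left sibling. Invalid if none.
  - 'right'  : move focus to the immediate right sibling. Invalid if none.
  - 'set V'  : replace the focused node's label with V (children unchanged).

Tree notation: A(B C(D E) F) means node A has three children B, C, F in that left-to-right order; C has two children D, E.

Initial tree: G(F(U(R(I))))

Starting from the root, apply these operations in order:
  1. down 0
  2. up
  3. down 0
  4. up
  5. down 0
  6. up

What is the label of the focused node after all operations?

Answer: G

Derivation:
Step 1 (down 0): focus=F path=0 depth=1 children=['U'] left=[] right=[] parent=G
Step 2 (up): focus=G path=root depth=0 children=['F'] (at root)
Step 3 (down 0): focus=F path=0 depth=1 children=['U'] left=[] right=[] parent=G
Step 4 (up): focus=G path=root depth=0 children=['F'] (at root)
Step 5 (down 0): focus=F path=0 depth=1 children=['U'] left=[] right=[] parent=G
Step 6 (up): focus=G path=root depth=0 children=['F'] (at root)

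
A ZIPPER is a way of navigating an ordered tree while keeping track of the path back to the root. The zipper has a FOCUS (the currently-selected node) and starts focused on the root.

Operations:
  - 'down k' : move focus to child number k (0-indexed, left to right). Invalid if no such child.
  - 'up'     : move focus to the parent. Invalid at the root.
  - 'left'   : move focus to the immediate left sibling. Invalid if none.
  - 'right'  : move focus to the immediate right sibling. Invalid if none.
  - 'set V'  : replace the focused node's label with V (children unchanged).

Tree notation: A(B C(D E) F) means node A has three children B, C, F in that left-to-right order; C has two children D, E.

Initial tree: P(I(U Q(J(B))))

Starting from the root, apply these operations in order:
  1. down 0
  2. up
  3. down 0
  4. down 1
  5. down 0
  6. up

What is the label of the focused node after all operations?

Step 1 (down 0): focus=I path=0 depth=1 children=['U', 'Q'] left=[] right=[] parent=P
Step 2 (up): focus=P path=root depth=0 children=['I'] (at root)
Step 3 (down 0): focus=I path=0 depth=1 children=['U', 'Q'] left=[] right=[] parent=P
Step 4 (down 1): focus=Q path=0/1 depth=2 children=['J'] left=['U'] right=[] parent=I
Step 5 (down 0): focus=J path=0/1/0 depth=3 children=['B'] left=[] right=[] parent=Q
Step 6 (up): focus=Q path=0/1 depth=2 children=['J'] left=['U'] right=[] parent=I

Answer: Q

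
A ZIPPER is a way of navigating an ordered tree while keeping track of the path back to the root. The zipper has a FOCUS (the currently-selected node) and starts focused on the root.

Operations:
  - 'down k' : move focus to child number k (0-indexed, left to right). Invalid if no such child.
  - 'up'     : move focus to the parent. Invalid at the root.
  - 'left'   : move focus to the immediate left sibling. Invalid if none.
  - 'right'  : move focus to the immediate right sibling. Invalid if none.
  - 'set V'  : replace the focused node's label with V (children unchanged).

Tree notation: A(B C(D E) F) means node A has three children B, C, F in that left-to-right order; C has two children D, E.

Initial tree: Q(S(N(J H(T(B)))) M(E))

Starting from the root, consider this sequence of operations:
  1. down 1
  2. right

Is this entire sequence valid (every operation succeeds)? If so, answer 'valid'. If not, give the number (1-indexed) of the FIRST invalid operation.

Step 1 (down 1): focus=M path=1 depth=1 children=['E'] left=['S'] right=[] parent=Q
Step 2 (right): INVALID

Answer: 2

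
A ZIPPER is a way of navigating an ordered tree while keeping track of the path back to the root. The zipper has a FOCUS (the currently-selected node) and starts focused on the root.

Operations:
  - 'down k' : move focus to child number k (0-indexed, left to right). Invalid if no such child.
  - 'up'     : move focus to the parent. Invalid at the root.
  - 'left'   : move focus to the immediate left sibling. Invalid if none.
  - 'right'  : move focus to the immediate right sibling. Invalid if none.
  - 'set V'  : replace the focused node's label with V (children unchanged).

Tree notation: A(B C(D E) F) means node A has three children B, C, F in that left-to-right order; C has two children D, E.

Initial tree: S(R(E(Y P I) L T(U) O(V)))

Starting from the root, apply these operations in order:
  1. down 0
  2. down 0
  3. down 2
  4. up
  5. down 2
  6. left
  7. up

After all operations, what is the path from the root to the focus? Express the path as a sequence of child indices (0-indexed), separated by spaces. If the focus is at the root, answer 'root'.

Answer: 0 0

Derivation:
Step 1 (down 0): focus=R path=0 depth=1 children=['E', 'L', 'T', 'O'] left=[] right=[] parent=S
Step 2 (down 0): focus=E path=0/0 depth=2 children=['Y', 'P', 'I'] left=[] right=['L', 'T', 'O'] parent=R
Step 3 (down 2): focus=I path=0/0/2 depth=3 children=[] left=['Y', 'P'] right=[] parent=E
Step 4 (up): focus=E path=0/0 depth=2 children=['Y', 'P', 'I'] left=[] right=['L', 'T', 'O'] parent=R
Step 5 (down 2): focus=I path=0/0/2 depth=3 children=[] left=['Y', 'P'] right=[] parent=E
Step 6 (left): focus=P path=0/0/1 depth=3 children=[] left=['Y'] right=['I'] parent=E
Step 7 (up): focus=E path=0/0 depth=2 children=['Y', 'P', 'I'] left=[] right=['L', 'T', 'O'] parent=R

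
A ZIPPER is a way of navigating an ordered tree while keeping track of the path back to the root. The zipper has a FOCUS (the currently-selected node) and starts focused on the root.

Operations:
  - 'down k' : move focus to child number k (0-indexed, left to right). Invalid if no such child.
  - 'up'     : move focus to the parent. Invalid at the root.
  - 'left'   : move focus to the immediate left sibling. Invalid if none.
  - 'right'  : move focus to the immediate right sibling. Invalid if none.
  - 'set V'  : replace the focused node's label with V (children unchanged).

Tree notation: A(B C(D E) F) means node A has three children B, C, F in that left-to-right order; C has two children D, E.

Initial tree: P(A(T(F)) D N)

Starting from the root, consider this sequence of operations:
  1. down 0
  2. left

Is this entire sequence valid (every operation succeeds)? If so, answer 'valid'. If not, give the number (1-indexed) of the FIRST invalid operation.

Step 1 (down 0): focus=A path=0 depth=1 children=['T'] left=[] right=['D', 'N'] parent=P
Step 2 (left): INVALID

Answer: 2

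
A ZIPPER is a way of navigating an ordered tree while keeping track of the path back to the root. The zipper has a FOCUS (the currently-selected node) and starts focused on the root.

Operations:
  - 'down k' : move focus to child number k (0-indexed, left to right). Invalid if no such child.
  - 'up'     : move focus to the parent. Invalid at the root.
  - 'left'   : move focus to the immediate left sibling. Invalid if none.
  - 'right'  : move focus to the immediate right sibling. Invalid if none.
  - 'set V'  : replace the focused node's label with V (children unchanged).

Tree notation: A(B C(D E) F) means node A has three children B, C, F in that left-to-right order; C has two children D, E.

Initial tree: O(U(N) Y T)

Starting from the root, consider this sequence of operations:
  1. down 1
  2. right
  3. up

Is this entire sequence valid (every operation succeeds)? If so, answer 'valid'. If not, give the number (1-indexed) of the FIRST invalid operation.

Answer: valid

Derivation:
Step 1 (down 1): focus=Y path=1 depth=1 children=[] left=['U'] right=['T'] parent=O
Step 2 (right): focus=T path=2 depth=1 children=[] left=['U', 'Y'] right=[] parent=O
Step 3 (up): focus=O path=root depth=0 children=['U', 'Y', 'T'] (at root)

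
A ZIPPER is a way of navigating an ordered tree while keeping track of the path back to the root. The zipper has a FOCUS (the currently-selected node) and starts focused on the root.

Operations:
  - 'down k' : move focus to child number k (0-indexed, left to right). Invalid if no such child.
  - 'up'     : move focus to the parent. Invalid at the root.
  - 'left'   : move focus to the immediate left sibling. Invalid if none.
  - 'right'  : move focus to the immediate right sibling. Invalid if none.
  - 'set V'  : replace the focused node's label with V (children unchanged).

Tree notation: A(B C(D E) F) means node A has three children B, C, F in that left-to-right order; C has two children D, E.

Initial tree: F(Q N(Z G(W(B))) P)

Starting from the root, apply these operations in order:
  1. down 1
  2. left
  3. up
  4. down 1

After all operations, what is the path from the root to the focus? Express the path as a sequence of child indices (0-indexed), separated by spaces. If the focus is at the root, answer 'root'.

Answer: 1

Derivation:
Step 1 (down 1): focus=N path=1 depth=1 children=['Z', 'G'] left=['Q'] right=['P'] parent=F
Step 2 (left): focus=Q path=0 depth=1 children=[] left=[] right=['N', 'P'] parent=F
Step 3 (up): focus=F path=root depth=0 children=['Q', 'N', 'P'] (at root)
Step 4 (down 1): focus=N path=1 depth=1 children=['Z', 'G'] left=['Q'] right=['P'] parent=F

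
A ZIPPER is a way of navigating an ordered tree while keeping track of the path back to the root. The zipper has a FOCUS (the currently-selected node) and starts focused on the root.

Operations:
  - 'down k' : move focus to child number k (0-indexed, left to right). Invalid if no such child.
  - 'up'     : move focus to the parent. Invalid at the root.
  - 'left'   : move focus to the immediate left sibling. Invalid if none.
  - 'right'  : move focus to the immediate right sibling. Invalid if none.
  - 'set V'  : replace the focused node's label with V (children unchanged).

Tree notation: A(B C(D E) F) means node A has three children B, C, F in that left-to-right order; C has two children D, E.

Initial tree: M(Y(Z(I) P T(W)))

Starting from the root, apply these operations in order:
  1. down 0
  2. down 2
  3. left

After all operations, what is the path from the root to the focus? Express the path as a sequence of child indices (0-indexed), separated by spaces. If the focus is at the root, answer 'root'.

Answer: 0 1

Derivation:
Step 1 (down 0): focus=Y path=0 depth=1 children=['Z', 'P', 'T'] left=[] right=[] parent=M
Step 2 (down 2): focus=T path=0/2 depth=2 children=['W'] left=['Z', 'P'] right=[] parent=Y
Step 3 (left): focus=P path=0/1 depth=2 children=[] left=['Z'] right=['T'] parent=Y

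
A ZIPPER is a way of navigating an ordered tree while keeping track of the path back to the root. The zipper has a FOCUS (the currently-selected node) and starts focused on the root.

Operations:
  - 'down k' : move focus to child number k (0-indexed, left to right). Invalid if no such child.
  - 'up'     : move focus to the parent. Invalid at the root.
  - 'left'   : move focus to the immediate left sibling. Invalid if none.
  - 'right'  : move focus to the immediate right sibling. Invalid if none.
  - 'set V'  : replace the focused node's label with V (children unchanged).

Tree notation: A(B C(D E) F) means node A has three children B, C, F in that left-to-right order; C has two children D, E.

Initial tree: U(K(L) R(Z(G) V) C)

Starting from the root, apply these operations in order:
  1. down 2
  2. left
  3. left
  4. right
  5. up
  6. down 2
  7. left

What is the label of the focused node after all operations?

Answer: R

Derivation:
Step 1 (down 2): focus=C path=2 depth=1 children=[] left=['K', 'R'] right=[] parent=U
Step 2 (left): focus=R path=1 depth=1 children=['Z', 'V'] left=['K'] right=['C'] parent=U
Step 3 (left): focus=K path=0 depth=1 children=['L'] left=[] right=['R', 'C'] parent=U
Step 4 (right): focus=R path=1 depth=1 children=['Z', 'V'] left=['K'] right=['C'] parent=U
Step 5 (up): focus=U path=root depth=0 children=['K', 'R', 'C'] (at root)
Step 6 (down 2): focus=C path=2 depth=1 children=[] left=['K', 'R'] right=[] parent=U
Step 7 (left): focus=R path=1 depth=1 children=['Z', 'V'] left=['K'] right=['C'] parent=U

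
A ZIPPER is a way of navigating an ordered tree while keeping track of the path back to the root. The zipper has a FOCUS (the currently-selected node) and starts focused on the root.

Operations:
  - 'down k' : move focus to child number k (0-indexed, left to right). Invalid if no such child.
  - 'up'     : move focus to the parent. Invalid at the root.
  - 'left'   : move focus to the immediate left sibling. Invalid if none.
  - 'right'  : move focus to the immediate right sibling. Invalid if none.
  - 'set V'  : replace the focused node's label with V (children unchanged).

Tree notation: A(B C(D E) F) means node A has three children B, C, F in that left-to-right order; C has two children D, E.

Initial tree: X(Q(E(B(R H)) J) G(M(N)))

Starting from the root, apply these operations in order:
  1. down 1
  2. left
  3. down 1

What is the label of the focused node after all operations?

Answer: J

Derivation:
Step 1 (down 1): focus=G path=1 depth=1 children=['M'] left=['Q'] right=[] parent=X
Step 2 (left): focus=Q path=0 depth=1 children=['E', 'J'] left=[] right=['G'] parent=X
Step 3 (down 1): focus=J path=0/1 depth=2 children=[] left=['E'] right=[] parent=Q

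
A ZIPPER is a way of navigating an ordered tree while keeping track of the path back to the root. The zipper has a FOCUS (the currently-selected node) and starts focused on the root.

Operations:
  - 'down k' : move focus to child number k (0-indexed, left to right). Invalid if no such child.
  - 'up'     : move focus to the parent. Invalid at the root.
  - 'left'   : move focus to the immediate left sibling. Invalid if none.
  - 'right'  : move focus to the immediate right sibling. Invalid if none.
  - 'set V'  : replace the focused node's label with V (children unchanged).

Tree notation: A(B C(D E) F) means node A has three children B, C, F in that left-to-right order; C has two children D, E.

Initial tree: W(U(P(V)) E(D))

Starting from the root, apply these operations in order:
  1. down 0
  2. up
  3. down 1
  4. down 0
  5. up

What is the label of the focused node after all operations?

Step 1 (down 0): focus=U path=0 depth=1 children=['P'] left=[] right=['E'] parent=W
Step 2 (up): focus=W path=root depth=0 children=['U', 'E'] (at root)
Step 3 (down 1): focus=E path=1 depth=1 children=['D'] left=['U'] right=[] parent=W
Step 4 (down 0): focus=D path=1/0 depth=2 children=[] left=[] right=[] parent=E
Step 5 (up): focus=E path=1 depth=1 children=['D'] left=['U'] right=[] parent=W

Answer: E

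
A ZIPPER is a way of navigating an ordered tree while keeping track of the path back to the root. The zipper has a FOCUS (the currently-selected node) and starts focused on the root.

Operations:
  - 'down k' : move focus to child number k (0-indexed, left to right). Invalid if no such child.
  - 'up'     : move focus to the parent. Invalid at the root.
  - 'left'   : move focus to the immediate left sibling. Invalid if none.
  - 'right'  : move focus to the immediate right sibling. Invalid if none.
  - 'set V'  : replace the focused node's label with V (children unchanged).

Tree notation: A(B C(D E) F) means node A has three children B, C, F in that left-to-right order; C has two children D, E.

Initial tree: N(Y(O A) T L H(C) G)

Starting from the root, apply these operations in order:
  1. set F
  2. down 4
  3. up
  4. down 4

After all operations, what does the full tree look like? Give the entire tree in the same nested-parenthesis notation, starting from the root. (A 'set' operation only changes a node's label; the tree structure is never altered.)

Step 1 (set F): focus=F path=root depth=0 children=['Y', 'T', 'L', 'H', 'G'] (at root)
Step 2 (down 4): focus=G path=4 depth=1 children=[] left=['Y', 'T', 'L', 'H'] right=[] parent=F
Step 3 (up): focus=F path=root depth=0 children=['Y', 'T', 'L', 'H', 'G'] (at root)
Step 4 (down 4): focus=G path=4 depth=1 children=[] left=['Y', 'T', 'L', 'H'] right=[] parent=F

Answer: F(Y(O A) T L H(C) G)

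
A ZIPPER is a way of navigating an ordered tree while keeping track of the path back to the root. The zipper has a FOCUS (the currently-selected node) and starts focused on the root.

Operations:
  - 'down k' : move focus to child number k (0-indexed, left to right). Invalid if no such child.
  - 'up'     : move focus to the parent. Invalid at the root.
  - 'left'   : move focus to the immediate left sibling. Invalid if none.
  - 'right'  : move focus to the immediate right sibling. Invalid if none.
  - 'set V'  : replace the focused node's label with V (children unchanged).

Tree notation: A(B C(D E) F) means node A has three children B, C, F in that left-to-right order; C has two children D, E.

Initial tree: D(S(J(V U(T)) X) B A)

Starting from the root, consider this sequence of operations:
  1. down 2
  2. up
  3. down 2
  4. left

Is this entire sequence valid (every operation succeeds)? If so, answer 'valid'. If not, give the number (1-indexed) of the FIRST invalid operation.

Step 1 (down 2): focus=A path=2 depth=1 children=[] left=['S', 'B'] right=[] parent=D
Step 2 (up): focus=D path=root depth=0 children=['S', 'B', 'A'] (at root)
Step 3 (down 2): focus=A path=2 depth=1 children=[] left=['S', 'B'] right=[] parent=D
Step 4 (left): focus=B path=1 depth=1 children=[] left=['S'] right=['A'] parent=D

Answer: valid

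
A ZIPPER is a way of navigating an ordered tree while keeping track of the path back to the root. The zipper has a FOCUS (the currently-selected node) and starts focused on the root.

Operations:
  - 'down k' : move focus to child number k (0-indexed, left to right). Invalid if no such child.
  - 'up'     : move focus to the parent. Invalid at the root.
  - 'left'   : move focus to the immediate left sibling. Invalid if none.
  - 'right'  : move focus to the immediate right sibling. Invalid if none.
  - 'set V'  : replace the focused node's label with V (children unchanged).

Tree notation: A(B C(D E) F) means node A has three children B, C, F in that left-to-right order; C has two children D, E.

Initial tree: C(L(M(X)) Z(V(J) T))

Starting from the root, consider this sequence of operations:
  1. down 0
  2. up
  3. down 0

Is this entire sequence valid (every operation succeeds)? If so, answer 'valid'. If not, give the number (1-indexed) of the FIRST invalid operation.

Answer: valid

Derivation:
Step 1 (down 0): focus=L path=0 depth=1 children=['M'] left=[] right=['Z'] parent=C
Step 2 (up): focus=C path=root depth=0 children=['L', 'Z'] (at root)
Step 3 (down 0): focus=L path=0 depth=1 children=['M'] left=[] right=['Z'] parent=C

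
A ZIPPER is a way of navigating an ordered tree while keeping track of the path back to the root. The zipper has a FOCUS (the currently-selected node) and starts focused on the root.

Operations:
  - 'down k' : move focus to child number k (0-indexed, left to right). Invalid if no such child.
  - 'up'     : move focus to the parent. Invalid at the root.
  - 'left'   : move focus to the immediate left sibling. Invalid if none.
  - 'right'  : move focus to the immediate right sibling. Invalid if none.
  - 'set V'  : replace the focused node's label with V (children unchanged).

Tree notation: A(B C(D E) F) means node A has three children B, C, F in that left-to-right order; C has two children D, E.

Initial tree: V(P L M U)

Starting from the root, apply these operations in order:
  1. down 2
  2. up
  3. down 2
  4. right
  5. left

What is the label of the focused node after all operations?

Step 1 (down 2): focus=M path=2 depth=1 children=[] left=['P', 'L'] right=['U'] parent=V
Step 2 (up): focus=V path=root depth=0 children=['P', 'L', 'M', 'U'] (at root)
Step 3 (down 2): focus=M path=2 depth=1 children=[] left=['P', 'L'] right=['U'] parent=V
Step 4 (right): focus=U path=3 depth=1 children=[] left=['P', 'L', 'M'] right=[] parent=V
Step 5 (left): focus=M path=2 depth=1 children=[] left=['P', 'L'] right=['U'] parent=V

Answer: M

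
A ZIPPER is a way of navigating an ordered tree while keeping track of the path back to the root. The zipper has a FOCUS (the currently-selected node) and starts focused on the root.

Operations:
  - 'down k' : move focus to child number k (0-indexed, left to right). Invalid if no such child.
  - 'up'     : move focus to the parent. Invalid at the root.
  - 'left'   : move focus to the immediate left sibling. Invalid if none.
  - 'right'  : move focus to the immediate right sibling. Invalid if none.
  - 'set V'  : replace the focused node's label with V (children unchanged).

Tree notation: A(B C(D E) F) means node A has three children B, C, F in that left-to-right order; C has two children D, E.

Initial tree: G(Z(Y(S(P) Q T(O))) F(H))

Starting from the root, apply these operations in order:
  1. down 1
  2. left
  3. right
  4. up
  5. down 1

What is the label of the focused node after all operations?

Step 1 (down 1): focus=F path=1 depth=1 children=['H'] left=['Z'] right=[] parent=G
Step 2 (left): focus=Z path=0 depth=1 children=['Y'] left=[] right=['F'] parent=G
Step 3 (right): focus=F path=1 depth=1 children=['H'] left=['Z'] right=[] parent=G
Step 4 (up): focus=G path=root depth=0 children=['Z', 'F'] (at root)
Step 5 (down 1): focus=F path=1 depth=1 children=['H'] left=['Z'] right=[] parent=G

Answer: F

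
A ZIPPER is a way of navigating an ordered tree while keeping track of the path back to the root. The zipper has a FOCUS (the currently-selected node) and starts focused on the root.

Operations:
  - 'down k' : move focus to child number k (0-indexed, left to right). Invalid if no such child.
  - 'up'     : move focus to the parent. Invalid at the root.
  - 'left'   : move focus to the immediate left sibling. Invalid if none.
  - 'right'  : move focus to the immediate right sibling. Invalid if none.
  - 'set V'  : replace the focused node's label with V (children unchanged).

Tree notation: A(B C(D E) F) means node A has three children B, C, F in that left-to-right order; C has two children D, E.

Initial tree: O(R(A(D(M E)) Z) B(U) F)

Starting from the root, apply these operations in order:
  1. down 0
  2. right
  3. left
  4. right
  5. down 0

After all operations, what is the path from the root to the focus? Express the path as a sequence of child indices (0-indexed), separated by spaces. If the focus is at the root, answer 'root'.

Step 1 (down 0): focus=R path=0 depth=1 children=['A', 'Z'] left=[] right=['B', 'F'] parent=O
Step 2 (right): focus=B path=1 depth=1 children=['U'] left=['R'] right=['F'] parent=O
Step 3 (left): focus=R path=0 depth=1 children=['A', 'Z'] left=[] right=['B', 'F'] parent=O
Step 4 (right): focus=B path=1 depth=1 children=['U'] left=['R'] right=['F'] parent=O
Step 5 (down 0): focus=U path=1/0 depth=2 children=[] left=[] right=[] parent=B

Answer: 1 0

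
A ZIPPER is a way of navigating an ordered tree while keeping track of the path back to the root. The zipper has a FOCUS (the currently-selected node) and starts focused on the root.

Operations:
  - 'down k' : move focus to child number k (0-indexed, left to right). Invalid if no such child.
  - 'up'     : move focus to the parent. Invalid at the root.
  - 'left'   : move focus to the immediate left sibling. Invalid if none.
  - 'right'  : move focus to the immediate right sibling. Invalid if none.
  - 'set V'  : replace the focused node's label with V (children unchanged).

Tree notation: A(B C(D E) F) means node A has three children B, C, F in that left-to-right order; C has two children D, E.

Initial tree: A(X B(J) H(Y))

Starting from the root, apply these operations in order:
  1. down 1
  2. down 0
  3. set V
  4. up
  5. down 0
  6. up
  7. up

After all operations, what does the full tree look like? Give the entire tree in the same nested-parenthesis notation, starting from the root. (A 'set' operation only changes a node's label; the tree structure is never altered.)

Step 1 (down 1): focus=B path=1 depth=1 children=['J'] left=['X'] right=['H'] parent=A
Step 2 (down 0): focus=J path=1/0 depth=2 children=[] left=[] right=[] parent=B
Step 3 (set V): focus=V path=1/0 depth=2 children=[] left=[] right=[] parent=B
Step 4 (up): focus=B path=1 depth=1 children=['V'] left=['X'] right=['H'] parent=A
Step 5 (down 0): focus=V path=1/0 depth=2 children=[] left=[] right=[] parent=B
Step 6 (up): focus=B path=1 depth=1 children=['V'] left=['X'] right=['H'] parent=A
Step 7 (up): focus=A path=root depth=0 children=['X', 'B', 'H'] (at root)

Answer: A(X B(V) H(Y))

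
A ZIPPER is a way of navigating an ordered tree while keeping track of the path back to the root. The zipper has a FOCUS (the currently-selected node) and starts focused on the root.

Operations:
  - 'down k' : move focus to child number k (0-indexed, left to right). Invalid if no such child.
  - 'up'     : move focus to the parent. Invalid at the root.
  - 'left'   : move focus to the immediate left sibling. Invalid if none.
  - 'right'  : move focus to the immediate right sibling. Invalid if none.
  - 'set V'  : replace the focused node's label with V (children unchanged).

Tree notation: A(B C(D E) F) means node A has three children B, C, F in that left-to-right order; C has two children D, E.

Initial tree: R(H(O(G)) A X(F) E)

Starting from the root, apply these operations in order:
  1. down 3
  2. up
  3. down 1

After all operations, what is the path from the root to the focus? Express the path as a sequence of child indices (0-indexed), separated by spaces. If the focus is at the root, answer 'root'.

Answer: 1

Derivation:
Step 1 (down 3): focus=E path=3 depth=1 children=[] left=['H', 'A', 'X'] right=[] parent=R
Step 2 (up): focus=R path=root depth=0 children=['H', 'A', 'X', 'E'] (at root)
Step 3 (down 1): focus=A path=1 depth=1 children=[] left=['H'] right=['X', 'E'] parent=R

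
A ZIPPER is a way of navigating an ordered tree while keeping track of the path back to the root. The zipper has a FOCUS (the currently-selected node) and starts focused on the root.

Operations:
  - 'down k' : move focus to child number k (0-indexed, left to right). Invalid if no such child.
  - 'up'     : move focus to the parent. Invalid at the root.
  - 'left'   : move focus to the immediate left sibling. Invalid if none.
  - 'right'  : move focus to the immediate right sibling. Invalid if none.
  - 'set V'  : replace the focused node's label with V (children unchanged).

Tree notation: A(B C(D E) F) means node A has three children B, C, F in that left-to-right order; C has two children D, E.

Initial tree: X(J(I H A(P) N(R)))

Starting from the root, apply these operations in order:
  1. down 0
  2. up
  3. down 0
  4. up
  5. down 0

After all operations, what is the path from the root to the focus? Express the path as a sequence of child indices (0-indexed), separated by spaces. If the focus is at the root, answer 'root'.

Answer: 0

Derivation:
Step 1 (down 0): focus=J path=0 depth=1 children=['I', 'H', 'A', 'N'] left=[] right=[] parent=X
Step 2 (up): focus=X path=root depth=0 children=['J'] (at root)
Step 3 (down 0): focus=J path=0 depth=1 children=['I', 'H', 'A', 'N'] left=[] right=[] parent=X
Step 4 (up): focus=X path=root depth=0 children=['J'] (at root)
Step 5 (down 0): focus=J path=0 depth=1 children=['I', 'H', 'A', 'N'] left=[] right=[] parent=X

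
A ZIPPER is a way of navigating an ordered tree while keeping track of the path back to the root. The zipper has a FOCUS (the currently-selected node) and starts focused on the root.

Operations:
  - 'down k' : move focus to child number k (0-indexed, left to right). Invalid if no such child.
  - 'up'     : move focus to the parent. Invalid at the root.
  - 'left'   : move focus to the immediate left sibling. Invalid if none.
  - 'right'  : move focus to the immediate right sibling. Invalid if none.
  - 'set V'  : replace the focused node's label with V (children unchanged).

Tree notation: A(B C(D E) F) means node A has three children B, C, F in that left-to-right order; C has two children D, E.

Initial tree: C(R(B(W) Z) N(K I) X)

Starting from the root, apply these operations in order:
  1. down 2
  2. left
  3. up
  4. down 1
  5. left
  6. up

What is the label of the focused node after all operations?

Answer: C

Derivation:
Step 1 (down 2): focus=X path=2 depth=1 children=[] left=['R', 'N'] right=[] parent=C
Step 2 (left): focus=N path=1 depth=1 children=['K', 'I'] left=['R'] right=['X'] parent=C
Step 3 (up): focus=C path=root depth=0 children=['R', 'N', 'X'] (at root)
Step 4 (down 1): focus=N path=1 depth=1 children=['K', 'I'] left=['R'] right=['X'] parent=C
Step 5 (left): focus=R path=0 depth=1 children=['B', 'Z'] left=[] right=['N', 'X'] parent=C
Step 6 (up): focus=C path=root depth=0 children=['R', 'N', 'X'] (at root)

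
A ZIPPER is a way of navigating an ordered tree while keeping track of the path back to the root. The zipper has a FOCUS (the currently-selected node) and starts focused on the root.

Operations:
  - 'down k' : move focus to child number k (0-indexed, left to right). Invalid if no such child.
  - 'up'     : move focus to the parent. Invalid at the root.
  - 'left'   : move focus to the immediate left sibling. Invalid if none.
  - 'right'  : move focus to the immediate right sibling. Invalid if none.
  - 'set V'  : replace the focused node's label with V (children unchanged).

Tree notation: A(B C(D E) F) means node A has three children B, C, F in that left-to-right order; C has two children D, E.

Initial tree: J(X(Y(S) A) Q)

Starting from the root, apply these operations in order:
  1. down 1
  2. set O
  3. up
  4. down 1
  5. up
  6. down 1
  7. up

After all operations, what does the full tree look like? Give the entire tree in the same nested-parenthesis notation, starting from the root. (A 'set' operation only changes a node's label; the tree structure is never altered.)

Step 1 (down 1): focus=Q path=1 depth=1 children=[] left=['X'] right=[] parent=J
Step 2 (set O): focus=O path=1 depth=1 children=[] left=['X'] right=[] parent=J
Step 3 (up): focus=J path=root depth=0 children=['X', 'O'] (at root)
Step 4 (down 1): focus=O path=1 depth=1 children=[] left=['X'] right=[] parent=J
Step 5 (up): focus=J path=root depth=0 children=['X', 'O'] (at root)
Step 6 (down 1): focus=O path=1 depth=1 children=[] left=['X'] right=[] parent=J
Step 7 (up): focus=J path=root depth=0 children=['X', 'O'] (at root)

Answer: J(X(Y(S) A) O)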